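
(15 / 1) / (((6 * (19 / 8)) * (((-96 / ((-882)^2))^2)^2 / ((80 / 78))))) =147177848790327708675 / 31616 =4655169812447106.17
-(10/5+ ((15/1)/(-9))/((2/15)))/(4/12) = 63/2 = 31.50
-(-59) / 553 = 59 / 553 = 0.11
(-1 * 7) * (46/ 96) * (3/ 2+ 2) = -1127/ 96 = -11.74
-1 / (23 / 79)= -79 / 23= -3.43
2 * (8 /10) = 8 /5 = 1.60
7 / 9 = 0.78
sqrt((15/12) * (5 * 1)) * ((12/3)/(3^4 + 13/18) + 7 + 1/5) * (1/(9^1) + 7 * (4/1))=749386/1471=509.44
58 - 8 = 50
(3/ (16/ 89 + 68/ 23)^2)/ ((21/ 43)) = 180178987/ 288514800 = 0.62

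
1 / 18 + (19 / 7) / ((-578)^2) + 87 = 1832283869 / 21047292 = 87.06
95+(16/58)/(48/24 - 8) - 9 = 7478/87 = 85.95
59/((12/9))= 177/4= 44.25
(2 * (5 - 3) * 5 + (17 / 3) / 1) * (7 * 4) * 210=150920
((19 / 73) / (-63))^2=0.00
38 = 38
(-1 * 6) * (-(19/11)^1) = 114/11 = 10.36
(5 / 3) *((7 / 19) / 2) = 0.31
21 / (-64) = -21 / 64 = -0.33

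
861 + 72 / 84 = 861.86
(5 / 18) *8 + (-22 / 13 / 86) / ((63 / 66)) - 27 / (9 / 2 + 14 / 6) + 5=4693225 / 1443897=3.25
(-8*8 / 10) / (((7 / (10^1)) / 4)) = -256 / 7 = -36.57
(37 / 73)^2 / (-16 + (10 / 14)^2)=-67081 / 4044711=-0.02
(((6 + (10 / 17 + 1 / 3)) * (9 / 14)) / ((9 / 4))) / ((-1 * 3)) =-706 / 1071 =-0.66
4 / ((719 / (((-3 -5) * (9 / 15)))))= -96 / 3595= -0.03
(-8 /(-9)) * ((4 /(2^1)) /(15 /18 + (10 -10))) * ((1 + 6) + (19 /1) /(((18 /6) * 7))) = 5312 /315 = 16.86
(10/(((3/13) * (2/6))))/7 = 130/7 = 18.57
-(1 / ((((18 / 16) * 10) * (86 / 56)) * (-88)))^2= -196 / 453051225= -0.00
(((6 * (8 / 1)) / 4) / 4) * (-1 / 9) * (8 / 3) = -8 / 9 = -0.89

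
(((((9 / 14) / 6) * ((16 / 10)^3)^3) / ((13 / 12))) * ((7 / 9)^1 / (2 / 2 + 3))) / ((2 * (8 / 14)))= 29360128 / 25390625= 1.16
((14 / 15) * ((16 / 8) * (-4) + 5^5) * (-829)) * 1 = -12058634 / 5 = -2411726.80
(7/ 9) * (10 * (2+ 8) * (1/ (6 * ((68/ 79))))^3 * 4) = 86281825/ 38203488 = 2.26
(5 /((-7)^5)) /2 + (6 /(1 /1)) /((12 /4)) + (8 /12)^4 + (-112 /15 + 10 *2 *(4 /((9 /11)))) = 92.51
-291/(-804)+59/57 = 21341/15276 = 1.40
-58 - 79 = -137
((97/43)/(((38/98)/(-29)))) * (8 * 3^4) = -89318376/817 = -109324.82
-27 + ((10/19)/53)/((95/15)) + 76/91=-45552943/1741103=-26.16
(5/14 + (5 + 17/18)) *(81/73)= 3573/511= 6.99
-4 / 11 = -0.36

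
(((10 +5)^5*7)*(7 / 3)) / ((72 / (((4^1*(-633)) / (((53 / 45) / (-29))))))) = 1138420828125 / 106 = 10739819133.25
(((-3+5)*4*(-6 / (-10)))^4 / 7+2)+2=349276 / 4375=79.83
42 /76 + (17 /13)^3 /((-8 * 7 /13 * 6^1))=502885 /1078896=0.47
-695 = -695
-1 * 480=-480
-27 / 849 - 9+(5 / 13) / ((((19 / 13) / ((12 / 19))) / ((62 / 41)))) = -36778596 / 4188683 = -8.78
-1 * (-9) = 9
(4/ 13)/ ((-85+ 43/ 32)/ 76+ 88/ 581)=-5651968/ 17437173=-0.32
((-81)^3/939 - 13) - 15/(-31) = -5613001/9703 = -578.48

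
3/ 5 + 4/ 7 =41/ 35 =1.17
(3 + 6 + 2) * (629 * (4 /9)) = 27676 /9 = 3075.11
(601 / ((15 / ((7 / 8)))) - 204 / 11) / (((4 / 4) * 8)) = 21797 / 10560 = 2.06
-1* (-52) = 52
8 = 8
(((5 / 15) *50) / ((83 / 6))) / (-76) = -25 / 1577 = -0.02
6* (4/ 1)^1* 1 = 24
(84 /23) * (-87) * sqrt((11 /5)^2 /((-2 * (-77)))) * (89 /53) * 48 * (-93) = 207388512 * sqrt(154) /6095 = 422251.64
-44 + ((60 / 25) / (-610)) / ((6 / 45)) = -13429 / 305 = -44.03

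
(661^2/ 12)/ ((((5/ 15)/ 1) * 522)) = 436921/ 2088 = 209.25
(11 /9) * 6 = 22 /3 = 7.33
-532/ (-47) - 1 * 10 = 62/ 47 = 1.32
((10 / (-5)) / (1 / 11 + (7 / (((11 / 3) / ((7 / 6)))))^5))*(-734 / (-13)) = -7565531776 / 3678268893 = -2.06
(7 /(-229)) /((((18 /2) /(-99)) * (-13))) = -0.03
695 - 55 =640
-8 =-8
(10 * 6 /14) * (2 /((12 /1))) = 5 /7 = 0.71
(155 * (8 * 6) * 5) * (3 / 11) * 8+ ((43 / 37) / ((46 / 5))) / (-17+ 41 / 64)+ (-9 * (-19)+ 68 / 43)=34278460950667 / 421441581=81336.21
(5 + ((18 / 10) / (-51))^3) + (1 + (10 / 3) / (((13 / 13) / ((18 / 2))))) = 36.00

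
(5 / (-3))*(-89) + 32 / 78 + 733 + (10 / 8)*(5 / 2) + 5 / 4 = 276469 / 312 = 886.12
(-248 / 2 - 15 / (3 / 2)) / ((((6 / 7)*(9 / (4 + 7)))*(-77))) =67 / 27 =2.48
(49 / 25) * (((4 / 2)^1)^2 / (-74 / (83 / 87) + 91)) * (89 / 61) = 0.85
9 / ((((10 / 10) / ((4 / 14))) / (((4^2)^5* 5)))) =13481691.43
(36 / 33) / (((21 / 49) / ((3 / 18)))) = 14 / 33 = 0.42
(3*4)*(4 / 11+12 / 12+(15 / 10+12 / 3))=906 / 11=82.36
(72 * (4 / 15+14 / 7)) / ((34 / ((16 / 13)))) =384 / 65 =5.91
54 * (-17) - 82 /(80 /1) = -36761 /40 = -919.02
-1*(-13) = 13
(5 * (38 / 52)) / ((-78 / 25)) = -2375 / 2028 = -1.17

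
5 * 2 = 10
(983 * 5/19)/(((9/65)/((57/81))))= 319475/243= 1314.71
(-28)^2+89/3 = 2441/3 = 813.67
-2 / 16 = -1 / 8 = -0.12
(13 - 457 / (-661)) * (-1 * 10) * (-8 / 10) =72400 / 661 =109.53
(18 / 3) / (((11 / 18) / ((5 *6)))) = 3240 / 11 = 294.55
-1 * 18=-18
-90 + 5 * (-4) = -110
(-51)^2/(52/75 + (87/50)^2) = 19507500/27907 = 699.02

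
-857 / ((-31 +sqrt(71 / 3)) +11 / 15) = 64275*sqrt(213) / 200791 +5836170 / 200791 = 33.74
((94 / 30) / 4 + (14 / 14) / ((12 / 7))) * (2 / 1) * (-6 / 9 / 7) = -0.26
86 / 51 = 1.69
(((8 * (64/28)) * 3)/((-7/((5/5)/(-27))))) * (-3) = -128/147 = -0.87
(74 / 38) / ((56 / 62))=1147 / 532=2.16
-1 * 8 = -8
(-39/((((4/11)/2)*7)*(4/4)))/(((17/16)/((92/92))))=-3432/119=-28.84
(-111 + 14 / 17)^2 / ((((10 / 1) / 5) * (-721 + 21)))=-3508129 / 404600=-8.67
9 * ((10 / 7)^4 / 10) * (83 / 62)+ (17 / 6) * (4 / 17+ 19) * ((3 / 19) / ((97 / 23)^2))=146417234673 / 26612208602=5.50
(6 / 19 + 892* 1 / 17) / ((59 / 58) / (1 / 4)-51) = -494450 / 439603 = -1.12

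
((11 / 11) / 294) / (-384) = -1 / 112896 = -0.00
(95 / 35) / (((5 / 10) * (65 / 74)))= 2812 / 455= 6.18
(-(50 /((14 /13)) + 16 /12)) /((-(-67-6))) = -1003 /1533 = -0.65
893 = 893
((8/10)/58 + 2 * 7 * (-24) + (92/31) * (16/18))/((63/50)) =-134856020/509733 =-264.56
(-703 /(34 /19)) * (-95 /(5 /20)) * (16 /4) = 10151320 /17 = 597136.47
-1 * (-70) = 70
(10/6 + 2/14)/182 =19/1911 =0.01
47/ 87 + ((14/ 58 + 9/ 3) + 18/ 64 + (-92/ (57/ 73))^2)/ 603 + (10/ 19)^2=23.85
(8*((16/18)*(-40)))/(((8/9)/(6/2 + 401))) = -129280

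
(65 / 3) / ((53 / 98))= 6370 / 159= 40.06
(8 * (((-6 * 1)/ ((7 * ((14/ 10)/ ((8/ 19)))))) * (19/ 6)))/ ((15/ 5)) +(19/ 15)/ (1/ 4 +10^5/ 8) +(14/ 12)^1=-10606291/ 10500210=-1.01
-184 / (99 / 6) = -368 / 33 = -11.15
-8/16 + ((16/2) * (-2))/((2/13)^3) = -8789/2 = -4394.50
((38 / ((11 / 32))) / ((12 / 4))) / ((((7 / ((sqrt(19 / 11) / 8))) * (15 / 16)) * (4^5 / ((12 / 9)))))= 19 * sqrt(209) / 228690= 0.00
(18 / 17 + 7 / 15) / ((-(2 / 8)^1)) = -1556 / 255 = -6.10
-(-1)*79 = 79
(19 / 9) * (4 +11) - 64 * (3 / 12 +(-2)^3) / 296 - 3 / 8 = 29275 / 888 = 32.97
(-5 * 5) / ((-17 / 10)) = 250 / 17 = 14.71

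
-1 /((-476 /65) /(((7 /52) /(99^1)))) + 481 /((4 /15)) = 48571385 /26928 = 1803.75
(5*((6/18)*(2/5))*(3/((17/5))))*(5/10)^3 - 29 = -1967/68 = -28.93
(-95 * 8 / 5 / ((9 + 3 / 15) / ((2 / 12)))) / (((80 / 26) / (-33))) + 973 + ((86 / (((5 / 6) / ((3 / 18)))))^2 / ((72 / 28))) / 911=18907840687 / 18857700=1002.66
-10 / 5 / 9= -2 / 9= -0.22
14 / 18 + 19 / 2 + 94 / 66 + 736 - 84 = 131413 / 198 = 663.70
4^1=4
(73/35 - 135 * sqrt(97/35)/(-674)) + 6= 27 * sqrt(3395)/4718 + 283/35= 8.42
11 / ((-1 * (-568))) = 11 / 568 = 0.02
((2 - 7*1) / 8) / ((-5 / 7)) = 7 / 8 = 0.88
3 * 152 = 456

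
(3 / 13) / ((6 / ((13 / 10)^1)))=0.05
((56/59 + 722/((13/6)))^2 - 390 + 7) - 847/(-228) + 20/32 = 29856659412995/268259784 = 111297.56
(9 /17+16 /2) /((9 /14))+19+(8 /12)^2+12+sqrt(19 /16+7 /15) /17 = sqrt(5955) /1020+6841 /153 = 44.79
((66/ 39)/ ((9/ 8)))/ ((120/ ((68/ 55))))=136/ 8775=0.02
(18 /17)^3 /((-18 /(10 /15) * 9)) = -24 /4913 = -0.00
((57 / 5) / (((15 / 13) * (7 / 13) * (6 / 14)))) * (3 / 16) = 3211 / 400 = 8.03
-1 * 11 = -11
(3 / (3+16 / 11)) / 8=33 / 392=0.08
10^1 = 10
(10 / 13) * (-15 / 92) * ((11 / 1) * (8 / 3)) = -1100 / 299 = -3.68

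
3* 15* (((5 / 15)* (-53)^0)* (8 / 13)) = 120 / 13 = 9.23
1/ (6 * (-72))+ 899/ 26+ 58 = 519899/ 5616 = 92.57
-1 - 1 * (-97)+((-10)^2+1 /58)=11369 /58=196.02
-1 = -1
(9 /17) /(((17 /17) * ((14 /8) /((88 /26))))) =1584 /1547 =1.02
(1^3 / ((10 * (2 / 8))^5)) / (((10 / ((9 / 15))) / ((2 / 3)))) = 32 / 78125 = 0.00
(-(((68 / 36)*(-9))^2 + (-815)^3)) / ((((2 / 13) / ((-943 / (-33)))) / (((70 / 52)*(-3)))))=-8933514276715 / 22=-406068830759.77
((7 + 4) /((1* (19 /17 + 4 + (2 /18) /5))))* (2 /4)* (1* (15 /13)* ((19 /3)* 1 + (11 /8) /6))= 13253625 /1635712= 8.10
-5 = -5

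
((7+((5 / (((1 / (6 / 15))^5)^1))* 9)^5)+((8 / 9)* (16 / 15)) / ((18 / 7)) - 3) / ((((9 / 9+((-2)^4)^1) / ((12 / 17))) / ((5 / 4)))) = 101723534853893324 / 446491241455078125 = 0.23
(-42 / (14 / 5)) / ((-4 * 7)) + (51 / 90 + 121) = 122.10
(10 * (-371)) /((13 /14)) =-51940 /13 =-3995.38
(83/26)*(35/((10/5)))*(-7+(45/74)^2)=-105471835/284752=-370.40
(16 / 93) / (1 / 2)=0.34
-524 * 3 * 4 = -6288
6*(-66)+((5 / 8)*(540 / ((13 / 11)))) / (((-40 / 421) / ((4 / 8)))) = -789921 / 416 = -1898.85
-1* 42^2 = -1764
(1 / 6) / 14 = 1 / 84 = 0.01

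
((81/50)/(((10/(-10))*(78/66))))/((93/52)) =-594/775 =-0.77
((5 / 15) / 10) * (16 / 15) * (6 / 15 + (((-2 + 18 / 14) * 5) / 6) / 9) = 2524 / 212625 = 0.01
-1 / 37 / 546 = -0.00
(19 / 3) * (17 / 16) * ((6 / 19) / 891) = 17 / 7128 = 0.00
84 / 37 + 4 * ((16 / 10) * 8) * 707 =6697124 / 185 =36200.67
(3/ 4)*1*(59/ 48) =59/ 64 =0.92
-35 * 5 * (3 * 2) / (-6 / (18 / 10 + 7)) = 1540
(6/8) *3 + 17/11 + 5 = 387/44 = 8.80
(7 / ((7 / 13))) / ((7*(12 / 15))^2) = 325 / 784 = 0.41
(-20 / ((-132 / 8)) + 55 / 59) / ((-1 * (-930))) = 835 / 362142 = 0.00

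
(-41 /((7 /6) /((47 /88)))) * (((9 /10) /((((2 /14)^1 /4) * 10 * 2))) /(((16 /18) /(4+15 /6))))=-6087393 /35200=-172.94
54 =54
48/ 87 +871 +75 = 27450/ 29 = 946.55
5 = 5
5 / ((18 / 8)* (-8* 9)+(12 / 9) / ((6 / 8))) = -45 / 1442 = -0.03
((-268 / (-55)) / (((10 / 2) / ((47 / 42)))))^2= 39664804 / 33350625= 1.19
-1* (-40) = 40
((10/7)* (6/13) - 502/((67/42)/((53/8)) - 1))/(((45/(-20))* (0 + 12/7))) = -434998/2535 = -171.60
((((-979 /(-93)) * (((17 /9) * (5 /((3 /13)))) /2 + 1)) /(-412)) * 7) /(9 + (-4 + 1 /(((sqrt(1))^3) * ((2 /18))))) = -1134661 /4138128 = -0.27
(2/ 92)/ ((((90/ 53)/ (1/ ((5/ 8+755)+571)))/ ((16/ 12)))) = 424/ 32953365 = 0.00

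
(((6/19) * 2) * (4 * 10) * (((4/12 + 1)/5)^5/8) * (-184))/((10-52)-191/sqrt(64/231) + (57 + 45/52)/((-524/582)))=0.00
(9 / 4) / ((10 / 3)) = 0.68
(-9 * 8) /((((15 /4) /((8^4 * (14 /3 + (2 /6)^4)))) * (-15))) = 49676288 /2025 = 24531.50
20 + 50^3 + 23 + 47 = 125090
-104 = -104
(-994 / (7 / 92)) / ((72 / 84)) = -45724 / 3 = -15241.33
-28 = -28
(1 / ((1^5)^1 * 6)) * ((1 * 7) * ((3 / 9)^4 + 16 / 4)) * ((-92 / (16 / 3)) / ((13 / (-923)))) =3715075 / 648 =5733.14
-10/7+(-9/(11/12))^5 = -102854575886/1127357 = -91235.14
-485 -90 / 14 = -3440 / 7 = -491.43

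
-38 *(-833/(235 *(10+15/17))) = 538118/43475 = 12.38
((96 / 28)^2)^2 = 331776 / 2401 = 138.18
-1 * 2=-2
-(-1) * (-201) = -201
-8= -8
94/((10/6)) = 282/5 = 56.40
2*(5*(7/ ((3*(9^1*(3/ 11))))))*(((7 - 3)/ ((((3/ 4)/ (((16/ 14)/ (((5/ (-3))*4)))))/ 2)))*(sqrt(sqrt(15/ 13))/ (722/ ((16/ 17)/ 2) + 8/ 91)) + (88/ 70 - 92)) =-69872/ 81 - 39424*13^(3/ 4)*15^(1/ 4)/ 45238419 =-862.63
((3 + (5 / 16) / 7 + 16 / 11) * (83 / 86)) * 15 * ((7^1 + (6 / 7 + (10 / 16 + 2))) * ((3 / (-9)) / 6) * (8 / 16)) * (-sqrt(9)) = 1350302515 / 23733248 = 56.89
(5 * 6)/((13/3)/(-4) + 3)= 360/23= 15.65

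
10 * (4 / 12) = 10 / 3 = 3.33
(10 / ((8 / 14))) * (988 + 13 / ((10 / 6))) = 34853 / 2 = 17426.50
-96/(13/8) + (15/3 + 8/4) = -677/13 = -52.08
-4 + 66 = 62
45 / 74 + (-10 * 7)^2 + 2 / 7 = 2538663 / 518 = 4900.89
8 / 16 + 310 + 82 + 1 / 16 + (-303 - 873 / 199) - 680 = -1893921 / 3184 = -594.82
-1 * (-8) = 8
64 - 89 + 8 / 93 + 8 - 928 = -944.91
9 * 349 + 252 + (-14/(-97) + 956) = 421867/97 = 4349.14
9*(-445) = -4005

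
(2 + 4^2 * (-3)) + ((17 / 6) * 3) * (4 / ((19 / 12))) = -466 / 19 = -24.53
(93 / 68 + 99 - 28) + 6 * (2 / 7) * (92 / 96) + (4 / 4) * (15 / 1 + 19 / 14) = 6145 / 68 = 90.37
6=6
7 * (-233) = -1631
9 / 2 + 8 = 25 / 2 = 12.50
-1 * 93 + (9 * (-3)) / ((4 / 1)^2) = -94.69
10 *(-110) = -1100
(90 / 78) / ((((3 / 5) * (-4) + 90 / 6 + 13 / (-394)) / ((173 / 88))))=2556075 / 14161004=0.18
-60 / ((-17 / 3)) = 180 / 17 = 10.59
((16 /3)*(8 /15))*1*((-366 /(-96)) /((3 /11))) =5368 /135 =39.76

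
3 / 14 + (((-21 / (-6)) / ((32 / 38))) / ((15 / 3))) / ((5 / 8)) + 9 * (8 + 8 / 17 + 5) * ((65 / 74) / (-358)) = 24566749 / 19703425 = 1.25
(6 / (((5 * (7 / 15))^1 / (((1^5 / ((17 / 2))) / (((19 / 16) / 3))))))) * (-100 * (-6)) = 1036800 / 2261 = 458.56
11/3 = 3.67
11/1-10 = 1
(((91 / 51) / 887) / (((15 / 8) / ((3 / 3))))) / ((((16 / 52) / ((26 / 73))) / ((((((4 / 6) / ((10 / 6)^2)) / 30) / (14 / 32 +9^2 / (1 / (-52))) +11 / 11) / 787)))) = 3386640348 / 2146171692653125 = 0.00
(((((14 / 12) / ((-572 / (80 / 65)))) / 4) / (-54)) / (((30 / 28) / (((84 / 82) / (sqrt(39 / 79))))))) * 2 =686 * sqrt(3081) / 1203879105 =0.00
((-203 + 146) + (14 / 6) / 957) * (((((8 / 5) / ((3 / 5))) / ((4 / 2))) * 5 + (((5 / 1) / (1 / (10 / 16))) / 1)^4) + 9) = -27908536085 / 4409856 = -6328.67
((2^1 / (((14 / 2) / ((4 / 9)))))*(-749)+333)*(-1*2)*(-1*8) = 3806.22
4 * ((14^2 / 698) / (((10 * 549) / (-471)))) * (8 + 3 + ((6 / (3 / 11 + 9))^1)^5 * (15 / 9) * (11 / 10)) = -1469087944478 / 1360230105285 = -1.08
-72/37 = -1.95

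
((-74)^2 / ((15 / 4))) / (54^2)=5476 / 10935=0.50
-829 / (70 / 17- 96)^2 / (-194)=0.00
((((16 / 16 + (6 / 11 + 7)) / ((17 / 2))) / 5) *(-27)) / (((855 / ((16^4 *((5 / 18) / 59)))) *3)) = -6160384 / 9433215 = -0.65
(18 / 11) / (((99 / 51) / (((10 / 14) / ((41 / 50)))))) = 25500 / 34727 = 0.73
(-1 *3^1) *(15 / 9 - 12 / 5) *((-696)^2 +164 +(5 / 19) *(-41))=20254993 / 19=1066052.26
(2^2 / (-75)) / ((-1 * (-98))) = -2 / 3675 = -0.00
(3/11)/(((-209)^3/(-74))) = 222/100422619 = 0.00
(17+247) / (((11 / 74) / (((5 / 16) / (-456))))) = -185 / 152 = -1.22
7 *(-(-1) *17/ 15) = 119/ 15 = 7.93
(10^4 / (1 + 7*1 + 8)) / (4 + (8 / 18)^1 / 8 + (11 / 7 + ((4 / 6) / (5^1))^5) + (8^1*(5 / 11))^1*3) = 73089843750 / 1933795553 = 37.80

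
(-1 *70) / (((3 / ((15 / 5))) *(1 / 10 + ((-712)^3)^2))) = -700 / 1302806635376803841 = -0.00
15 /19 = 0.79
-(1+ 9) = -10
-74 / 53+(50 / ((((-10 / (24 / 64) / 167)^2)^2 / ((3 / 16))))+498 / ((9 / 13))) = 31547929548877 / 2084044800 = 15137.84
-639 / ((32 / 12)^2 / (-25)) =143775 / 64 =2246.48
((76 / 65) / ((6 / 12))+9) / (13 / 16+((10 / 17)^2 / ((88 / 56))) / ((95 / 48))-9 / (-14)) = 4985740144 / 688870195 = 7.24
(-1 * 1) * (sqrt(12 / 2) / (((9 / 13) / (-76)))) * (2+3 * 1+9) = 13832 * sqrt(6) / 9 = 3764.59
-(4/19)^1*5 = -20/19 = -1.05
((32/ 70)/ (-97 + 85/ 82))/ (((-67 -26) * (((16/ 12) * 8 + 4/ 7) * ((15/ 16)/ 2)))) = 10496/ 1079430075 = 0.00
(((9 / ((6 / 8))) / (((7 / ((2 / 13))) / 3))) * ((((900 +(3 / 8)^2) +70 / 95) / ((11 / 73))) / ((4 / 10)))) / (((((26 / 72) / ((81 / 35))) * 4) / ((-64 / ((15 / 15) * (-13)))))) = 2098708824204 / 22499477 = 93278.12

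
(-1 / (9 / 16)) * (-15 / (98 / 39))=520 / 49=10.61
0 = 0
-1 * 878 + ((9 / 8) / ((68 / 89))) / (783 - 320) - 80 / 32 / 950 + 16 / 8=-20960774713 / 23927840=-876.00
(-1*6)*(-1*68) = 408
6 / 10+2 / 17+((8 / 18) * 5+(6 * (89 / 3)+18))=152189 / 765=198.94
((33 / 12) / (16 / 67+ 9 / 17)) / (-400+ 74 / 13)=-14807 / 1631000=-0.01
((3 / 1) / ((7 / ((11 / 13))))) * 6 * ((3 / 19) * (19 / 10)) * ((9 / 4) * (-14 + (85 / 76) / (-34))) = -5701509 / 276640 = -20.61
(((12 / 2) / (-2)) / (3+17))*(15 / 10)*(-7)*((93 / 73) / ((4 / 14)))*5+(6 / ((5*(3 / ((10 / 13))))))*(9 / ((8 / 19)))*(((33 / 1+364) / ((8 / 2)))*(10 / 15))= 470.29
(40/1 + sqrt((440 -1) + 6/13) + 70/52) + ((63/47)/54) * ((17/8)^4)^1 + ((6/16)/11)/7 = sqrt(74269)/13 + 48396405023/1156227072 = 62.82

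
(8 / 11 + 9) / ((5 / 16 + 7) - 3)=1712 / 759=2.26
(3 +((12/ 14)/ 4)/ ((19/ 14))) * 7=420/ 19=22.11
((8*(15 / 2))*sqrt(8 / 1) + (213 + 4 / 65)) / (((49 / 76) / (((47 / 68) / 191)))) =107160*sqrt(2) / 159103 + 12367157 / 10341695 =2.15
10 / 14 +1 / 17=0.77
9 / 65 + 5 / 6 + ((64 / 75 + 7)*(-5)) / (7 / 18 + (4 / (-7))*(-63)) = -27407 / 255450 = -0.11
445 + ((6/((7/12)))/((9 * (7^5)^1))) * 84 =7479211/16807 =445.01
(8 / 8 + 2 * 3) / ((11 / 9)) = 63 / 11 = 5.73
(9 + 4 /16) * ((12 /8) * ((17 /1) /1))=1887 /8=235.88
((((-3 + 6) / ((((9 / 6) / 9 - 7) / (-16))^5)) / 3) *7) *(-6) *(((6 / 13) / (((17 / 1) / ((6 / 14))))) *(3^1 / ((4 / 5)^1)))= -3302259425280 / 25604220421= -128.97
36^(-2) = 1/ 1296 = 0.00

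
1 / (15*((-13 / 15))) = -1 / 13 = -0.08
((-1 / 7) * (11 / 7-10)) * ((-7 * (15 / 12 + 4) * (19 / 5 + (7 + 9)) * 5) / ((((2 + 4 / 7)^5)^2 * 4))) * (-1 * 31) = 5683119534631 / 2115832430592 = 2.69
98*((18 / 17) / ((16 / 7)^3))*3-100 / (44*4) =4882879 / 191488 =25.50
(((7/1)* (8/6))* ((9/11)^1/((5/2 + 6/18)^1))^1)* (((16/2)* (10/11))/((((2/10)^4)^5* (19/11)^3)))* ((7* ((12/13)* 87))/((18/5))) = 85863647460937500000000/1515839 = 56644305537024380.56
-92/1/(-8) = 23/2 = 11.50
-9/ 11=-0.82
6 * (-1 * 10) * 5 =-300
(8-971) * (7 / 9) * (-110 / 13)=82390 / 13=6337.69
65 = 65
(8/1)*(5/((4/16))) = 160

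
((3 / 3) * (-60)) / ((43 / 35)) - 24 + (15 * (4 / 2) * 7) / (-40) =-13431 / 172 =-78.09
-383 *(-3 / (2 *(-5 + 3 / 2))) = -1149 / 7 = -164.14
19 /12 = 1.58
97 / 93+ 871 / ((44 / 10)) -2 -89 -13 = 194365 / 2046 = 95.00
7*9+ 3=66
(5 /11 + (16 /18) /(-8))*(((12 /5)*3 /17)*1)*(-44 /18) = -16 /45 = -0.36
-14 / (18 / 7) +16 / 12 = -37 / 9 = -4.11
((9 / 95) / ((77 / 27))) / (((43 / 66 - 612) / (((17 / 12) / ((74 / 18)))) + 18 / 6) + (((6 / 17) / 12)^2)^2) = -2922566832 / 155818090680805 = -0.00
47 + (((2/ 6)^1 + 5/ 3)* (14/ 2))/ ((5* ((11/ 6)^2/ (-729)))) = -338981/ 605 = -560.30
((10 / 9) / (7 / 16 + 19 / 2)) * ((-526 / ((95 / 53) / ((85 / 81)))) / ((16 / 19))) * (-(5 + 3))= 327.10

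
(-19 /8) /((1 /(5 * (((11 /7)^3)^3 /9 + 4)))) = -362014366585 /2905459704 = -124.60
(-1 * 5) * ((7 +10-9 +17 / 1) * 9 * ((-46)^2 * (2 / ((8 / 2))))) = -1190250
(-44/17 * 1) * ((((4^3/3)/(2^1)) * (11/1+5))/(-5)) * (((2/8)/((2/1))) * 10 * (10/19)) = 56320/969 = 58.12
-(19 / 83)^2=-361 / 6889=-0.05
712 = 712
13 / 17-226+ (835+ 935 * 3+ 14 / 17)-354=52047 / 17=3061.59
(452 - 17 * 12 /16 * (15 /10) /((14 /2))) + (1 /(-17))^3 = 123606111 /275128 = 449.27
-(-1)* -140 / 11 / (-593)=0.02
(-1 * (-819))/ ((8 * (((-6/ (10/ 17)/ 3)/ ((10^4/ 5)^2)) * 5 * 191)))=-409500000/ 3247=-126116.42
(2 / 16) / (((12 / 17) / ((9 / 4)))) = 51 / 128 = 0.40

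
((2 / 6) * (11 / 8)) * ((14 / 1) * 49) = 3773 / 12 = 314.42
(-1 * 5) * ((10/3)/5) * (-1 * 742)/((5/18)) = 8904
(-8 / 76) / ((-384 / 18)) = 3 / 608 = 0.00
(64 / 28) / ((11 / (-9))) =-144 / 77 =-1.87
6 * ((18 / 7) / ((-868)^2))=27 / 1318492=0.00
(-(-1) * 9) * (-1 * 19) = -171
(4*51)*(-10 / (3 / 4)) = -2720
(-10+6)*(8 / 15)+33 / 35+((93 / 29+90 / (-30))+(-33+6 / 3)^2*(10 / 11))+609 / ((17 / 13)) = 152416300 / 113883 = 1338.36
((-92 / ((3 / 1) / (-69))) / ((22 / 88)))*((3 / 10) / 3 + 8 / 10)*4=152352 / 5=30470.40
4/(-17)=-4/17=-0.24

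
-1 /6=-0.17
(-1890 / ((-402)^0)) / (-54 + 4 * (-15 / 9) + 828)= -2835 / 1151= -2.46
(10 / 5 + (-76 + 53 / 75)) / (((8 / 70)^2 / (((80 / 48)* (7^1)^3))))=-461940395 / 144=-3207919.41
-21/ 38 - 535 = -20351/ 38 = -535.55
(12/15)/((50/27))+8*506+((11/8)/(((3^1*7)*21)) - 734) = 1461665887/441000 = 3314.44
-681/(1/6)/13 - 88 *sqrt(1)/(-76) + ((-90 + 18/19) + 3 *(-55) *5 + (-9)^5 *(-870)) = 12688736491/247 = 51371402.80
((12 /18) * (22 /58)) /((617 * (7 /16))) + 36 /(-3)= -4508684 /375753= -12.00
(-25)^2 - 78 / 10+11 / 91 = 280881 / 455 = 617.32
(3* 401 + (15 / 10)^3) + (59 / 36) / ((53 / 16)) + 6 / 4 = 4611139 / 3816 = 1208.37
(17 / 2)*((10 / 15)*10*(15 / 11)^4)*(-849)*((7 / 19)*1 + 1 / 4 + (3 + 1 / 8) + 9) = -2358848334375 / 1112716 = -2119901.52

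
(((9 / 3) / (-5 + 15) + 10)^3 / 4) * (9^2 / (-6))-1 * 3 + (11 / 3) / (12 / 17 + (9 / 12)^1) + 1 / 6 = -796665983 / 216000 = -3688.27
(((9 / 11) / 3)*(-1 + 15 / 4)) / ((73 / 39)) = 117 / 292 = 0.40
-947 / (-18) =947 / 18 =52.61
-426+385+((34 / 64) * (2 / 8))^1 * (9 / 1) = -5095 / 128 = -39.80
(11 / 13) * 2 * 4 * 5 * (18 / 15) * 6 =3168 / 13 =243.69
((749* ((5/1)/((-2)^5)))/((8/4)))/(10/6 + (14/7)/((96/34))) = -3745/152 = -24.64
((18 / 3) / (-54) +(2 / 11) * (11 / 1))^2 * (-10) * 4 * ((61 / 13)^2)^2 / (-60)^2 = -4001448049 / 208209690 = -19.22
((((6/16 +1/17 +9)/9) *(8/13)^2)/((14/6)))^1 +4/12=10125/20111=0.50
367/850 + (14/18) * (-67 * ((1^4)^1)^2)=-51.68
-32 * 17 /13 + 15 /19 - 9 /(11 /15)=-144896 /2717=-53.33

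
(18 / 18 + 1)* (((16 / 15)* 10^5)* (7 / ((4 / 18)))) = 6720000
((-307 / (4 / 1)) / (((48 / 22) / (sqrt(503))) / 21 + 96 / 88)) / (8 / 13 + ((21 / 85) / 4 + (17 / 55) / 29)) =-451372119737 / 4412696556 + 128194297*sqrt(503) / 6619044834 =-101.86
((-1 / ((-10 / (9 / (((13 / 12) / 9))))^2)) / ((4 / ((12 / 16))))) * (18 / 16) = -1594323 / 135200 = -11.79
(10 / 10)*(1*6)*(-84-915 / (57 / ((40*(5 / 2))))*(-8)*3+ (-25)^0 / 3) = 4382462 / 19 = 230655.89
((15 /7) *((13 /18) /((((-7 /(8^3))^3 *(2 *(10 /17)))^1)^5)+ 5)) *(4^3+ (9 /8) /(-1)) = -197458305871595641218621835315246606305466211743 /498493958544015000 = -396109727083404304850859700000.00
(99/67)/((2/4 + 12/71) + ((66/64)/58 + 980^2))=4348608/2826456660167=0.00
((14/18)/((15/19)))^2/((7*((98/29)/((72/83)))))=41876/1176525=0.04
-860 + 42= -818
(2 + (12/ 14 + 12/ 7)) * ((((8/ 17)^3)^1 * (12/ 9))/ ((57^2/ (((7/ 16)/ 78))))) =0.00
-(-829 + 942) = -113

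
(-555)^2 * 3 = 924075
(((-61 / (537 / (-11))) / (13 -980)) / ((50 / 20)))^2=1800964 / 6741266996025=0.00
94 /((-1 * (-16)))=47 /8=5.88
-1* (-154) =154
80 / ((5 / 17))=272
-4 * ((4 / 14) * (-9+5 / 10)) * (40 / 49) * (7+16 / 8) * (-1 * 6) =-146880 / 343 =-428.22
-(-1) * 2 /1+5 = 7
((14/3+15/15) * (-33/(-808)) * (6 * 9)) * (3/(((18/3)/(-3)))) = -15147/808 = -18.75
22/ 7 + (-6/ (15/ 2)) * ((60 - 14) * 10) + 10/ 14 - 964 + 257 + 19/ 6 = -44855/ 42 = -1067.98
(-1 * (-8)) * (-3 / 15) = -8 / 5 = -1.60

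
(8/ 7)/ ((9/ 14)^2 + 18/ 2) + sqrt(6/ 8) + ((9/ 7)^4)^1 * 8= sqrt(3)/ 2 + 97378184/ 4429845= 22.85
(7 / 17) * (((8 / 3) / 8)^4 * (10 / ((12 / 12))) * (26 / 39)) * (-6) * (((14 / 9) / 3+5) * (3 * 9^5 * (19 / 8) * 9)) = -72232965 / 17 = -4248997.94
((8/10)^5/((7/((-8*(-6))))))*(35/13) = 49152/8125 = 6.05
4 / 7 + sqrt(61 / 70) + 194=sqrt(4270) / 70 + 1362 / 7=195.50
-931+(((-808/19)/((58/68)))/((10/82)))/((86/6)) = -113669971/118465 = -959.52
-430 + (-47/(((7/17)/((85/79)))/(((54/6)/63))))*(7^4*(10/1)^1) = -33312320/79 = -421674.94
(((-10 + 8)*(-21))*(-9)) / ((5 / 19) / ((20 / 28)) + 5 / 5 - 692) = 133 / 243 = 0.55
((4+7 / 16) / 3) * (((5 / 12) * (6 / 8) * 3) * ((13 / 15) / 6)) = 923 / 4608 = 0.20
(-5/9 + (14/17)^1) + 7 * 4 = 28.27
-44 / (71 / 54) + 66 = 32.54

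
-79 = -79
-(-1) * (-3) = -3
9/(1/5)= 45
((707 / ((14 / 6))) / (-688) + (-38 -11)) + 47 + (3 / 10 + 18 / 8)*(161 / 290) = -511129 / 498800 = -1.02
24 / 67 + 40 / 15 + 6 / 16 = 5467 / 1608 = 3.40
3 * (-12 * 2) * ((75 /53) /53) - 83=-238547 /2809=-84.92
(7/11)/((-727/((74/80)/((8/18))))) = -2331/1279520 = -0.00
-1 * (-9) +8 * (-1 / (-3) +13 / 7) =557 / 21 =26.52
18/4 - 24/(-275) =2523/550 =4.59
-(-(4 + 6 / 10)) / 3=23 / 15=1.53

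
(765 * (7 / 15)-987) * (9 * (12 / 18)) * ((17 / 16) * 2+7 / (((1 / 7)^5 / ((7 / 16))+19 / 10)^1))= -21957.82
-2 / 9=-0.22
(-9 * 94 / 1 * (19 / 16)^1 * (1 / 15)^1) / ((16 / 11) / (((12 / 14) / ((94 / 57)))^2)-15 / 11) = -861703029 / 51729640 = -16.66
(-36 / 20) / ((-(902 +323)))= 9 / 6125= 0.00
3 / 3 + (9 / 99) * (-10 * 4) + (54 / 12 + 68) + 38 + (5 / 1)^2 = 2923 / 22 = 132.86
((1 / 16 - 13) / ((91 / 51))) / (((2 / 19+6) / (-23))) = 4613409 / 168896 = 27.32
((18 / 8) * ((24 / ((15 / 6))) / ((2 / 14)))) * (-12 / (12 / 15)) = -2268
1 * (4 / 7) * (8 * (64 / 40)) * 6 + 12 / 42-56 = -11.83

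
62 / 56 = 31 / 28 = 1.11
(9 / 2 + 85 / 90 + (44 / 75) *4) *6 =3506 / 75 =46.75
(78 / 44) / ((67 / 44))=78 / 67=1.16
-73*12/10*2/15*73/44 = -5329/275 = -19.38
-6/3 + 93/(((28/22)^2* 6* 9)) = -3305/3528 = -0.94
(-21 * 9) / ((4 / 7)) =-1323 / 4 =-330.75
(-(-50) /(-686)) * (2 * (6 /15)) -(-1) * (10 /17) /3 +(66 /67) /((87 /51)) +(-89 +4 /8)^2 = 1064935455875 /135955596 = 7832.97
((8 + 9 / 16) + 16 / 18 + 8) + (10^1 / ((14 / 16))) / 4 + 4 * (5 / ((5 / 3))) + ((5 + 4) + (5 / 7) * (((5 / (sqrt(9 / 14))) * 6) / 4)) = 25 * sqrt(14) / 14 + 41639 / 1008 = 47.99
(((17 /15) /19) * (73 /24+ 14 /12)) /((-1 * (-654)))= 1717 /4473360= 0.00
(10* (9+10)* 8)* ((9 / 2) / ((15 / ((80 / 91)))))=36480 / 91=400.88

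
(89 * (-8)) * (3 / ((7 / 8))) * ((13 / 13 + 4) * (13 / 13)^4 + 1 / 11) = -136704 / 11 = -12427.64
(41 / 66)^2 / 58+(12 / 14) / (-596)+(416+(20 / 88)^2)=109635920885 / 263511864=416.06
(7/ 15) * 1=7/ 15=0.47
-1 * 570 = -570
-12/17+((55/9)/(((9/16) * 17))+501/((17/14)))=568042/1377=412.52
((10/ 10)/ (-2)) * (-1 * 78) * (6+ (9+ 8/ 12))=611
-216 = -216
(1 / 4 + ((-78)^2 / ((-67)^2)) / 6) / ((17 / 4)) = 8545 / 76313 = 0.11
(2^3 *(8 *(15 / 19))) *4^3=61440 / 19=3233.68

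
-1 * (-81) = 81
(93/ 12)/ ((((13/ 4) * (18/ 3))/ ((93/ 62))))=31/ 52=0.60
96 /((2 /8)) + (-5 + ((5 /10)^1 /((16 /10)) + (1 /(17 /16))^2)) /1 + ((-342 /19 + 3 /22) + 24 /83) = 1530893389 /4221712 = 362.62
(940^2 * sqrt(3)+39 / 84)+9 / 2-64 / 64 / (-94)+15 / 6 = 1530447.57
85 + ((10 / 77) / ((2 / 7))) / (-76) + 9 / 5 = 362799 / 4180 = 86.79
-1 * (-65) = 65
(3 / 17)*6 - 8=-118 / 17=-6.94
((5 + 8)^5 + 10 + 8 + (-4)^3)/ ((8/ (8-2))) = 1113741/ 4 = 278435.25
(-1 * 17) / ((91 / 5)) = -85 / 91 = -0.93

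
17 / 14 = 1.21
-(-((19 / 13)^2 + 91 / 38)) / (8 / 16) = 29097 / 3211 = 9.06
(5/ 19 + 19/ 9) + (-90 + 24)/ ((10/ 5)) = -5237/ 171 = -30.63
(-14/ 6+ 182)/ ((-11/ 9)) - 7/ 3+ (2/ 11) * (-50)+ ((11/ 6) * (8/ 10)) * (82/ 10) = -120778/ 825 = -146.40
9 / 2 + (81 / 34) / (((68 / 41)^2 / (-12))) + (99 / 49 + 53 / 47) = -248455345 / 90517112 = -2.74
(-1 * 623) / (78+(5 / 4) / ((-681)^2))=-165098916 / 20670491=-7.99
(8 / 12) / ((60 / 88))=44 / 45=0.98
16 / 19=0.84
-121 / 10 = -12.10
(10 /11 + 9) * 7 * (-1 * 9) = -6867 /11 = -624.27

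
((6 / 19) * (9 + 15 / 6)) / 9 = 23 / 57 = 0.40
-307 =-307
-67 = -67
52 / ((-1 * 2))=-26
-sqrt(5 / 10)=-sqrt(2) / 2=-0.71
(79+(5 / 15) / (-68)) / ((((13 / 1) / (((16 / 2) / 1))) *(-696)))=-16115 / 230724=-0.07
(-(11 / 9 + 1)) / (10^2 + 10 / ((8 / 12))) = -4 / 207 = -0.02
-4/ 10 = -2/ 5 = -0.40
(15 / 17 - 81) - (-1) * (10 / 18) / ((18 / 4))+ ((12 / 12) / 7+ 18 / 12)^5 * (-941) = -8399178885899 / 740583648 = -11341.30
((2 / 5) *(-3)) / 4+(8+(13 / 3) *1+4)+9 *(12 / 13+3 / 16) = 81209 / 3120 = 26.03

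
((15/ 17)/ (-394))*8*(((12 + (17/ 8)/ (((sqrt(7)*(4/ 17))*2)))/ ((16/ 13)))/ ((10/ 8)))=-468/ 3349 - 663*sqrt(7)/ 88256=-0.16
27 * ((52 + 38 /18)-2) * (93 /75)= 43617 /25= 1744.68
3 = 3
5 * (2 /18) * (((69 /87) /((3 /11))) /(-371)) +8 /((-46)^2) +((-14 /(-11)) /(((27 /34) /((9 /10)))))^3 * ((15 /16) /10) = 28714606521247 /102267915403500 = 0.28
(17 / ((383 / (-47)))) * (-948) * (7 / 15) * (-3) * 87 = -461288268 / 1915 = -240881.60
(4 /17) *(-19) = -4.47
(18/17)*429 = 7722/17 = 454.24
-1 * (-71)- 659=-588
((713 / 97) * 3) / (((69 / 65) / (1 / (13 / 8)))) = 1240 / 97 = 12.78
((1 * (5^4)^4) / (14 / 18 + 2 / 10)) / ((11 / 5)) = 34332275390625 / 484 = 70934453286.42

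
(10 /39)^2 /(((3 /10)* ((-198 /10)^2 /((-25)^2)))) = 15625000 /44721963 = 0.35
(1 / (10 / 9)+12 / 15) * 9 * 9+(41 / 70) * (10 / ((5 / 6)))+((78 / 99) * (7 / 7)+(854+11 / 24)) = 9239767 / 9240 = 999.97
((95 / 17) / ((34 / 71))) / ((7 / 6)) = 20235 / 2023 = 10.00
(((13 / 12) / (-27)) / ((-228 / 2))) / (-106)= -13 / 3915216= -0.00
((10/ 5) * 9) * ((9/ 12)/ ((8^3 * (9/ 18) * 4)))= 0.01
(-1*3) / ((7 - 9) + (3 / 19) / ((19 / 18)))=1083 / 668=1.62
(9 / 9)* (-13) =-13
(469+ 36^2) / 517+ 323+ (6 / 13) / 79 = 173315514 / 530959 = 326.42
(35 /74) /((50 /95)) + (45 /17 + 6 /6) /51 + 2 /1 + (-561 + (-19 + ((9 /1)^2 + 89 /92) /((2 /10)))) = -123357752 /737817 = -167.19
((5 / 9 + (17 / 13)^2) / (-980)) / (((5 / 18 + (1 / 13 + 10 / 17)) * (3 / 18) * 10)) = -87873 / 59734675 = -0.00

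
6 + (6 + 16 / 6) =44 / 3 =14.67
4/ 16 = 1/ 4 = 0.25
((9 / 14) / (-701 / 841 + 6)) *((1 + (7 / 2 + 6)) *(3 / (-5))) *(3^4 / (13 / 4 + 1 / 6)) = -16553403 / 890725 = -18.58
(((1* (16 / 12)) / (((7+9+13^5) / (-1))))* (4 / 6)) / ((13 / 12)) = -32 / 14481051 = -0.00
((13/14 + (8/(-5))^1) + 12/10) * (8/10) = 74/175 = 0.42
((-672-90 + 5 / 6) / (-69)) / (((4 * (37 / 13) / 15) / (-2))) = -296855 / 10212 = -29.07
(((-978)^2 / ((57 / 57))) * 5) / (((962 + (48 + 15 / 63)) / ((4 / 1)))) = 80344656 / 4243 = 18935.81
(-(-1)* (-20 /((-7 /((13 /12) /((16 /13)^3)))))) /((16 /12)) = 142805 /114688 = 1.25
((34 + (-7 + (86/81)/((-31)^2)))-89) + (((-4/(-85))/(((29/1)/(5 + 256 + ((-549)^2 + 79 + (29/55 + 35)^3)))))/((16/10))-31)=3300978691533049/12769485225750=258.51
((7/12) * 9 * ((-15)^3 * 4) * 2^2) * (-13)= 3685500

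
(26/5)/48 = 0.11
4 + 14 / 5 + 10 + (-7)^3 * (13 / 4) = -21959 / 20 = -1097.95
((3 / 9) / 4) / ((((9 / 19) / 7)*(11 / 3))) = 133 / 396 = 0.34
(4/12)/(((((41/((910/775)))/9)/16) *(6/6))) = 1.37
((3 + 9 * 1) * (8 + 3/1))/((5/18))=2376/5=475.20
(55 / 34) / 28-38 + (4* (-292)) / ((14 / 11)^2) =-5057999 / 6664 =-759.00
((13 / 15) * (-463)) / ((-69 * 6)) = 6019 / 6210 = 0.97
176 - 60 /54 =1574 /9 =174.89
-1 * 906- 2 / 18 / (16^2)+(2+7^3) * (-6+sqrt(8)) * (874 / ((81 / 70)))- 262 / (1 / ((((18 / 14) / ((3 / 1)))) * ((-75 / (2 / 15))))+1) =-4038770283275 / 2581248+14071400 * sqrt(2) / 27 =-827622.25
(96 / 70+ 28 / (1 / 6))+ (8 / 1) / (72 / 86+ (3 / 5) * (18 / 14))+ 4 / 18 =174.57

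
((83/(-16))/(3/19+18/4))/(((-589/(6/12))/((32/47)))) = 166/257889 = 0.00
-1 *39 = -39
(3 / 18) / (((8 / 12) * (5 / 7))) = 7 / 20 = 0.35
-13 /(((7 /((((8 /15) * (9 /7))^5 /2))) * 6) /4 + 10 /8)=-34504704 /370970885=-0.09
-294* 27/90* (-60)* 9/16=11907/4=2976.75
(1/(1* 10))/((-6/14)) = -7/30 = -0.23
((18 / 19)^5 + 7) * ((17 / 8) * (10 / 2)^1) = 1633892185 / 19808792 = 82.48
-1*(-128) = 128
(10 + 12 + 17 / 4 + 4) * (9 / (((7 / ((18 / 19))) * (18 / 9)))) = 9801 / 532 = 18.42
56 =56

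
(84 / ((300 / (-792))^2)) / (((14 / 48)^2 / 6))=180652032 / 4375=41291.89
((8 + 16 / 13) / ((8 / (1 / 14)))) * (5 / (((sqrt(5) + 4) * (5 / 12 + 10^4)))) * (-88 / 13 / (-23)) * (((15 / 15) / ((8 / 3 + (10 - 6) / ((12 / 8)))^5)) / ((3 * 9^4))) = 5 / 96295139426304 - 5 * sqrt(5) / 385180557705216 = 0.00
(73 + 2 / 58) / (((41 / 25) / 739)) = 39130050 / 1189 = 32910.05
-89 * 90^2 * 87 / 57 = -20906100 / 19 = -1100321.05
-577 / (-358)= 1.61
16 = 16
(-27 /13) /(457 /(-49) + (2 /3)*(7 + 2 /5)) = 19845 /41977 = 0.47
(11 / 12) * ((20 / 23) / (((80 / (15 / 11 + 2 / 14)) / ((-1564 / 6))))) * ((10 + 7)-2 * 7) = -493 / 42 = -11.74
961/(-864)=-961/864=-1.11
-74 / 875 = -0.08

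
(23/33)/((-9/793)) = -18239/297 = -61.41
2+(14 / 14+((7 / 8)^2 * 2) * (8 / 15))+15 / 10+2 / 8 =167 / 30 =5.57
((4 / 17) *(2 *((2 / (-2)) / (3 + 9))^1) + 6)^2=92416 / 2601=35.53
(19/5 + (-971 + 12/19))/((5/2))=-183648/475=-386.63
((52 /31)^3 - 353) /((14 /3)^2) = -93380535 /5839036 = -15.99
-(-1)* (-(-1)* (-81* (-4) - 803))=-479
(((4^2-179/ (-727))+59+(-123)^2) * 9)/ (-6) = -33160461/ 1454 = -22806.37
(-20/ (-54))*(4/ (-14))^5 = -320/ 453789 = -0.00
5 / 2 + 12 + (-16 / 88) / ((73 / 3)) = 14.49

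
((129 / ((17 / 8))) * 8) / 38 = 4128 / 323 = 12.78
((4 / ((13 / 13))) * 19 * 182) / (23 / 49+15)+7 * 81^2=17745217 / 379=46821.15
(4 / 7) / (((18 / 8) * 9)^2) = 0.00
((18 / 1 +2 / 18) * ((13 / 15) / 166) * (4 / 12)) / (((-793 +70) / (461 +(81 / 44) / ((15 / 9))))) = -215423897 / 10693603800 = -0.02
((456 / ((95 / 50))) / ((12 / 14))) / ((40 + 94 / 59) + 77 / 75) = 6.57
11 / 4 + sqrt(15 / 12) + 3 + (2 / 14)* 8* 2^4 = sqrt(5) / 2 + 673 / 28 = 25.15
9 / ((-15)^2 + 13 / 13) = 9 / 226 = 0.04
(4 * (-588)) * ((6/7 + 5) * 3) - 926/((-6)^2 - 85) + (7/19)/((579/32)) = -22267619170/539049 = -41309.08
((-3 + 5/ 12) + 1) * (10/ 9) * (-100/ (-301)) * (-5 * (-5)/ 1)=-118750/ 8127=-14.61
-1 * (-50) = 50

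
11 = 11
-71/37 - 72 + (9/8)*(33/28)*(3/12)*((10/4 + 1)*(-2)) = -76.24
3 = 3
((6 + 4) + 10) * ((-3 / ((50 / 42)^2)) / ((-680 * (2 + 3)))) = 1323 / 106250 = 0.01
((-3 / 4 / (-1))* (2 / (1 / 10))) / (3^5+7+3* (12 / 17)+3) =255 / 4337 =0.06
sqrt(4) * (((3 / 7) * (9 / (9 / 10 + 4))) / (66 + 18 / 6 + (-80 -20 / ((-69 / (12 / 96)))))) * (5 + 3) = -596160 / 518959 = -1.15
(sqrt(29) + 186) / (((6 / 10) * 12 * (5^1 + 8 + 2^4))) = 5 * sqrt(29) / 1044 + 155 / 174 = 0.92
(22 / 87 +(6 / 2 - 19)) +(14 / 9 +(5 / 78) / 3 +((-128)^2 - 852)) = 35101331 / 2262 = 15517.83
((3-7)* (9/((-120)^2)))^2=1/160000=0.00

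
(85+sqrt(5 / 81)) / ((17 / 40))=40 * sqrt(5) / 153+200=200.58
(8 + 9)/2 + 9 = 17.50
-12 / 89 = -0.13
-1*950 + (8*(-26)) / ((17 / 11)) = -1084.59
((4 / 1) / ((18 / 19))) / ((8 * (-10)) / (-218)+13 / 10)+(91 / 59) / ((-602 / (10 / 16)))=1680257695 / 663800976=2.53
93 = 93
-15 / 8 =-1.88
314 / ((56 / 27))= 4239 / 28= 151.39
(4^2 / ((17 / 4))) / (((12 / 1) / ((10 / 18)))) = 80 / 459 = 0.17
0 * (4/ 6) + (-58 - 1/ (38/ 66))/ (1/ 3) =-3405/ 19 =-179.21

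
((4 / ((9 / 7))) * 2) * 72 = 448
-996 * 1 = -996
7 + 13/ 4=41/ 4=10.25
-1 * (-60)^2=-3600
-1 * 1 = -1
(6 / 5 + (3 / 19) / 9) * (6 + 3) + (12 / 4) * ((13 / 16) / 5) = 17397 / 1520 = 11.45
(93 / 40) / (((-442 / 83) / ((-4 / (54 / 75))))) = 12865 / 5304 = 2.43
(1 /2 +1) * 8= 12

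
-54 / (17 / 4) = -216 / 17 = -12.71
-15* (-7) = 105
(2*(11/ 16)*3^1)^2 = 1089/ 64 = 17.02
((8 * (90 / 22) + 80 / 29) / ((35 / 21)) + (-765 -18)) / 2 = -242985 / 638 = -380.85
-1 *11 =-11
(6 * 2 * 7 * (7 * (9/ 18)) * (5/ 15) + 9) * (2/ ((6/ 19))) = 2033/ 3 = 677.67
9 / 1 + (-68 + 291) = 232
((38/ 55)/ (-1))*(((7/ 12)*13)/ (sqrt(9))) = -1729/ 990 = -1.75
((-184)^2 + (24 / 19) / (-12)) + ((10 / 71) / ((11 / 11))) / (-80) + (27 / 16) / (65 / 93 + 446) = 30357367598881 / 896664112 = 33855.90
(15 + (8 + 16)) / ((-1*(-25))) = 39 / 25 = 1.56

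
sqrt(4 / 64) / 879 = 1 / 3516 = 0.00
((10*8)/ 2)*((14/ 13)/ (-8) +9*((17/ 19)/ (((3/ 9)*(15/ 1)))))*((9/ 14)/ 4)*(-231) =-2165427/ 988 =-2191.73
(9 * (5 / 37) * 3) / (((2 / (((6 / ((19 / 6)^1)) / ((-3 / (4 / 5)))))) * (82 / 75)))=-24300 / 28823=-0.84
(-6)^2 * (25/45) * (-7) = -140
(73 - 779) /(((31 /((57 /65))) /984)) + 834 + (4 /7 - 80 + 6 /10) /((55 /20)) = -2924104094 /155155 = -18846.34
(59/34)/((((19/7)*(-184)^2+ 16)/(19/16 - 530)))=-3494393/349996544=-0.01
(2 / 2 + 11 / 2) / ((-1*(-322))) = 13 / 644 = 0.02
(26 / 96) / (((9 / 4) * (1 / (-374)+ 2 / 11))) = 2431 / 3618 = 0.67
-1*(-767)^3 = 451217663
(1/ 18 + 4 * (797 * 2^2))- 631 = 218179/ 18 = 12121.06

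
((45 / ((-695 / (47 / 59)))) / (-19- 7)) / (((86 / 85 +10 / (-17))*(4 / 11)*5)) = 8789 / 3411616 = 0.00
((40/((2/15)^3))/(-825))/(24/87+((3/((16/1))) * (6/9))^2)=-417600/5951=-70.17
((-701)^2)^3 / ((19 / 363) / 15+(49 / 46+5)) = 29721027775171206724470 / 1520029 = 19552934697411172.24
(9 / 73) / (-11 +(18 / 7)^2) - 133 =-2087876 / 15695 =-133.03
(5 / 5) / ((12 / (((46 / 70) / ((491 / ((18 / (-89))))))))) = -69 / 3058930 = -0.00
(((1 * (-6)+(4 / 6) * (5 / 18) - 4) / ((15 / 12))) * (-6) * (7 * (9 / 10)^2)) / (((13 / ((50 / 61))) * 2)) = 6678 / 793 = 8.42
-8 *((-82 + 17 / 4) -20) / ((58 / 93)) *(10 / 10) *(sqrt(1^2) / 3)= 12121 / 29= 417.97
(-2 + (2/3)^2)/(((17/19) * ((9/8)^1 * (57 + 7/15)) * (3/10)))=-53200/593487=-0.09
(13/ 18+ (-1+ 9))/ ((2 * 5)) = 0.87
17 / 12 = 1.42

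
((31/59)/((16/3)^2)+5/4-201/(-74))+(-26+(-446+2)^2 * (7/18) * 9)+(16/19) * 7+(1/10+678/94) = 1721644996907107/2495256320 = 689967.19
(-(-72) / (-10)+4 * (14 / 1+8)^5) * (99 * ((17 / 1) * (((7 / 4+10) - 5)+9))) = 2732171282379 / 5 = 546434256475.80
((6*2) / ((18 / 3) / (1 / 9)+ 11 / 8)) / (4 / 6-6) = -18 / 443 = -0.04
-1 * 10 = -10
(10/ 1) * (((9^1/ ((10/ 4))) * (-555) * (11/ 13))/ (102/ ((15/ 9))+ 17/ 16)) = -17582400/ 64753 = -271.53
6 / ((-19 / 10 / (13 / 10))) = -78 / 19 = -4.11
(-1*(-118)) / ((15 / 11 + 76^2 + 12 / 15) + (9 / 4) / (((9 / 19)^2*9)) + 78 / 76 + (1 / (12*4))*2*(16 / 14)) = 279667080 / 13699780513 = 0.02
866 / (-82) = -10.56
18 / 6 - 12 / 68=2.82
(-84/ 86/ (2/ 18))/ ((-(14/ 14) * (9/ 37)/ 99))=153846/ 43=3577.81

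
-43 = -43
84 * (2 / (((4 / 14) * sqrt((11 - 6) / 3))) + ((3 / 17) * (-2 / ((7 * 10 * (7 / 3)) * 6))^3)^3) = -81 / 285728428804786997750000000 + 588 * sqrt(15) / 5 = 455.46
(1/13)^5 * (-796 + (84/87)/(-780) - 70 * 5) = -6480637/2099661915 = -0.00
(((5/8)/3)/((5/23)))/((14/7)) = 23/48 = 0.48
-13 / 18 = -0.72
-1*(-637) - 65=572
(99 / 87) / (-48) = -11 / 464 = -0.02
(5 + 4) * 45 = 405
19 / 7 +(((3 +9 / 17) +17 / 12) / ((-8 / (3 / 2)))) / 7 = 2.58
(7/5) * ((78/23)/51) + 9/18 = 2319/3910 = 0.59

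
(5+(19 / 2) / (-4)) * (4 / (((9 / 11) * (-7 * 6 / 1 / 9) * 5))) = -11 / 20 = -0.55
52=52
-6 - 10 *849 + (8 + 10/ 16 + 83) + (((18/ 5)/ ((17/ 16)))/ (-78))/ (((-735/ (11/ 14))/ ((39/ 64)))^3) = -472309463377560925183/ 56198047252480000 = -8404.37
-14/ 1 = -14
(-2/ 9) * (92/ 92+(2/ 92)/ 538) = -24749/ 111366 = -0.22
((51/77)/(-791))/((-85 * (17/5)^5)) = 1875/86479230299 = 0.00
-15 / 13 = -1.15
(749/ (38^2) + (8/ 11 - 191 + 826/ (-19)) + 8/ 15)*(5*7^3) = -19016524709/ 47652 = -399070.86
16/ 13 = 1.23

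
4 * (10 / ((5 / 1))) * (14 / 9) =112 / 9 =12.44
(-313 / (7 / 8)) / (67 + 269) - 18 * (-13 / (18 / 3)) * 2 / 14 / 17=-3683 / 4998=-0.74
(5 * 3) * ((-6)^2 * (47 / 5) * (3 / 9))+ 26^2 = 2368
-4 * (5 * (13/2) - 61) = 114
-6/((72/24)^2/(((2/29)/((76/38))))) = -0.02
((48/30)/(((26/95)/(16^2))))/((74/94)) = 914432/481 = 1901.11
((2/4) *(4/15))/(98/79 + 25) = 158/31095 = 0.01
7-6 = 1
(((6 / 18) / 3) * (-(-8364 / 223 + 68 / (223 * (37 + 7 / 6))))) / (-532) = -7599 / 970273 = -0.01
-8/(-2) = 4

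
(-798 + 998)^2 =40000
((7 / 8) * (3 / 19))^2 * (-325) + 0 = -143325 / 23104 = -6.20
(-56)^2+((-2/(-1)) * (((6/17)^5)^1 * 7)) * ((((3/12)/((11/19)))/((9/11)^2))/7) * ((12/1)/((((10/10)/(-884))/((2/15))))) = 1305435968/417605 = 3126.01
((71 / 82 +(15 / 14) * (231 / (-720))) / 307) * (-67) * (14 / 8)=-321265 / 1611136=-0.20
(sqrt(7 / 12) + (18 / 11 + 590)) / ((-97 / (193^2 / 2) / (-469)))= 17469781 *sqrt(21) / 1164 + 56846667374 / 1067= 53345878.71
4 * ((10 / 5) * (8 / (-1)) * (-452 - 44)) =31744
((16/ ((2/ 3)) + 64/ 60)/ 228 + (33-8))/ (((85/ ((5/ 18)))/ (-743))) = -15951467/ 261630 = -60.97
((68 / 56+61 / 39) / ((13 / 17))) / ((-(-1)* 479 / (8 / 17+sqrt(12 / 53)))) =6068 / 1699971+25789* sqrt(159) / 90098463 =0.01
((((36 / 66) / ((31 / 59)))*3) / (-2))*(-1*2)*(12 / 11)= 12744 / 3751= 3.40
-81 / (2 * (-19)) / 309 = 27 / 3914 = 0.01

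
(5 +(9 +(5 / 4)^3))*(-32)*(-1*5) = 5105 / 2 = 2552.50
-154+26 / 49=-7520 / 49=-153.47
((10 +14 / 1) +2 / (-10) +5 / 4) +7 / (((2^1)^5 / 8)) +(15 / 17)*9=2953 / 85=34.74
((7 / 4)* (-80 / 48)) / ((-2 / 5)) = 175 / 24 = 7.29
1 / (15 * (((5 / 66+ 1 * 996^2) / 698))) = 15356 / 327365305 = 0.00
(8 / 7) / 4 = 2 / 7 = 0.29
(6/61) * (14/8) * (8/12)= 7/61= 0.11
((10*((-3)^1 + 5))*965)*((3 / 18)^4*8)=9650 / 81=119.14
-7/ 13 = -0.54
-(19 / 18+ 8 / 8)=-37 / 18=-2.06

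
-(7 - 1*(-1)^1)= -8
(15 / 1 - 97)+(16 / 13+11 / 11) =-1037 / 13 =-79.77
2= 2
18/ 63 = 2/ 7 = 0.29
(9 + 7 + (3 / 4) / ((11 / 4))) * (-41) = -7339 / 11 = -667.18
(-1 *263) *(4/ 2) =-526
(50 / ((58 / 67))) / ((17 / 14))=23450 / 493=47.57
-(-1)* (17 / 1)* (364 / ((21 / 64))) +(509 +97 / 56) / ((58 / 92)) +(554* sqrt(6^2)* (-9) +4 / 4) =-24959759 / 2436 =-10246.21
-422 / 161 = -2.62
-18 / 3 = -6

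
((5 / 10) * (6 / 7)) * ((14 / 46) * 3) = 9 / 23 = 0.39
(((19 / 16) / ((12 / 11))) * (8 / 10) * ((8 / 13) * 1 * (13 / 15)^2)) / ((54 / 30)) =2717 / 12150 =0.22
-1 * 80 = -80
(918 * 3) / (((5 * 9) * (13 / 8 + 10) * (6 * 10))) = 68 / 775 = 0.09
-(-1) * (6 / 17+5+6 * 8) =907 / 17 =53.35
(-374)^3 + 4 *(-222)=-52314512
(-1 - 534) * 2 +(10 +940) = -120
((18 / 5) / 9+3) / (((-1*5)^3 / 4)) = -68 / 625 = -0.11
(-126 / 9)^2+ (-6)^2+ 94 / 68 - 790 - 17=-19503 / 34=-573.62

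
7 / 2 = 3.50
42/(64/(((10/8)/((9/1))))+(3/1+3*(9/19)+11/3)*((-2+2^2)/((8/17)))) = 47880/564497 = 0.08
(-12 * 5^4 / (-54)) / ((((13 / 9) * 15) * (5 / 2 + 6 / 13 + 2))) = 500 / 387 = 1.29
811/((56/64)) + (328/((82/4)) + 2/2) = 6607/7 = 943.86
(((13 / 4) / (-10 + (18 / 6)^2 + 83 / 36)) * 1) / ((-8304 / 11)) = -429 / 130096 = -0.00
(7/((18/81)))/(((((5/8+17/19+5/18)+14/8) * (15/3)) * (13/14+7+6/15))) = 603288/2829299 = 0.21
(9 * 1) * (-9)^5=-531441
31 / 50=0.62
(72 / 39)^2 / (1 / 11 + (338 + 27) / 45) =0.42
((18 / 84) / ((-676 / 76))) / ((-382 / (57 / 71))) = 3249 / 64170652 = 0.00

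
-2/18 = -1/9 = -0.11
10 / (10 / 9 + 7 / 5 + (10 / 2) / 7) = 1575 / 508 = 3.10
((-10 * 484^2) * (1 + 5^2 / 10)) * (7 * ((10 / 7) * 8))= -655916800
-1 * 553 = -553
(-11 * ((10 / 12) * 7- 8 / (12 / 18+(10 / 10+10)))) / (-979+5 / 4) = 23782 / 410655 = 0.06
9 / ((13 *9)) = 1 / 13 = 0.08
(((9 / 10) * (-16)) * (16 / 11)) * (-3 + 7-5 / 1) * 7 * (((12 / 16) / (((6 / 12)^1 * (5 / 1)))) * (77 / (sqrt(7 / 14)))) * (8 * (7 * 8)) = 37933056 * sqrt(2) / 25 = 2145817.69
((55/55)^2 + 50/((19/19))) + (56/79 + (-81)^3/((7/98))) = -7440122.29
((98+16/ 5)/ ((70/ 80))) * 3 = 12144/ 35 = 346.97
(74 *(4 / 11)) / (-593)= -296 / 6523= -0.05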